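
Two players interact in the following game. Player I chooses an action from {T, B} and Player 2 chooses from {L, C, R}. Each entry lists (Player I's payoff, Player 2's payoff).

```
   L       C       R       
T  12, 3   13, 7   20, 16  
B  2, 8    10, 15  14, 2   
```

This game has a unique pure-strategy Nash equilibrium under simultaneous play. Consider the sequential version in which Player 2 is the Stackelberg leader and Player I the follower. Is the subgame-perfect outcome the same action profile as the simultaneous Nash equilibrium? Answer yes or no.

yes

Solve by backward induction (Player 2 leads).
- L → Player I plays T (best of 12, 2); Player 2 gets 3.
- C → Player I plays T (best of 13, 10); Player 2 gets 7.
- R → Player I plays T (best of 20, 14); Player 2 gets 16.
Player 2's induced payoffs are 3, 7, 16, so Player 2 commits to R. Subgame-perfect outcome: (T, R) with payoffs (20, 16).
Now find the simultaneous Nash equilibrium.
Player I's best replies: L→T; C→T; R→T.
Player 2's best replies: T→R; B→C.
The unique mutual best reply is (T, R), giving (20, 16).
Sequential outcome (T, R) coincides with the Nash profile (T, R).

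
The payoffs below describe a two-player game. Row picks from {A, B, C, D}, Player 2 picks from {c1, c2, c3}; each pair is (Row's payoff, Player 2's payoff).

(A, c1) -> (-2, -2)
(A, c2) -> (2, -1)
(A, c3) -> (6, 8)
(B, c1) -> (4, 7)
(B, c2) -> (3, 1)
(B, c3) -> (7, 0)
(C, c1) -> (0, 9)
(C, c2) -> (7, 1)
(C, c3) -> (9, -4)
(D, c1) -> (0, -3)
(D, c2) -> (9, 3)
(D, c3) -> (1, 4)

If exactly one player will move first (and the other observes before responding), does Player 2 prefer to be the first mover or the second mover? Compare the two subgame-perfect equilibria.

second

If Row leads: Player 2's best replies are A→c3, B→c1, C→c1, D→c3; Row's induced payoffs 6, 4, 0, 1; outcome (A, c3), payoffs (6, 8).
If Player 2 leads: Row's best replies are c1→B, c2→D, c3→C; Player 2's induced payoffs 7, 3, -4; outcome (B, c1), payoffs (4, 7).
Player 2 gets 7 moving first and 8 moving second, so Player 2 prefers to move second.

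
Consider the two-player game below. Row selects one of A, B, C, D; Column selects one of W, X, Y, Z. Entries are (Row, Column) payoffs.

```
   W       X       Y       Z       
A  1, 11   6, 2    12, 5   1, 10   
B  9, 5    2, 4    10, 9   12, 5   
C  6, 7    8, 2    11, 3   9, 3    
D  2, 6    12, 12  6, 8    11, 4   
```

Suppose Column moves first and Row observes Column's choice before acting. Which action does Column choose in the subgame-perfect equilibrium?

Solve by backward induction (Column leads).
- W: Row compares 1, 9, 6, 2 and picks B; Column would get 5.
- X: Row compares 6, 2, 8, 12 and picks D; Column would get 12.
- Y: Row compares 12, 10, 11, 6 and picks A; Column would get 5.
- Z: Row compares 1, 12, 9, 11 and picks B; Column would get 5.
Among 5, 12, 5, 5, the best is 12 at X. Subgame-perfect outcome: (D, X) with payoffs (12, 12).

X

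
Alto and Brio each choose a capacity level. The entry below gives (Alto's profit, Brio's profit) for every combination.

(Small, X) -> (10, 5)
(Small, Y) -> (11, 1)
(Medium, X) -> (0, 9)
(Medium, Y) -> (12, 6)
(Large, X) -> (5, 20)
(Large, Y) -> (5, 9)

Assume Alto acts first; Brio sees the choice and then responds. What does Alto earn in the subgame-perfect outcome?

Solve by backward induction (Alto leads).
- Small → Brio plays X (best of 5, 1); Alto gets 10.
- Medium → Brio plays X (best of 9, 6); Alto gets 0.
- Large → Brio plays X (best of 20, 9); Alto gets 5.
Alto's induced payoffs are 10, 0, 5, so Alto commits to Small. Subgame-perfect outcome: (Small, X) with payoffs (10, 5).

10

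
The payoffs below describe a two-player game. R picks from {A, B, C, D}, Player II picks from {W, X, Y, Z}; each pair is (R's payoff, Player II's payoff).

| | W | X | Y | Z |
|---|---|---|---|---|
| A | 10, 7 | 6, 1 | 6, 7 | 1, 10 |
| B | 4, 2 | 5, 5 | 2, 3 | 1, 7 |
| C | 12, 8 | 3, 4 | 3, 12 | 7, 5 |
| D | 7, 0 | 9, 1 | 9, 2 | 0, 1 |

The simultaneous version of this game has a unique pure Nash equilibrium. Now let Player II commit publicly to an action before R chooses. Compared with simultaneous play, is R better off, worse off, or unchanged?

better off

Work backward from R's decision.
- W → R plays C (best of 10, 4, 12, 7); Player II gets 8.
- X → R plays D (best of 6, 5, 3, 9); Player II gets 1.
- Y → R plays D (best of 6, 2, 3, 9); Player II gets 2.
- Z → R plays C (best of 1, 1, 7, 0); Player II gets 5.
Maximizing over 8, 1, 2, 5, Player II chooses W. Subgame-perfect outcome: (C, W) with payoffs (12, 8).
Now find the simultaneous Nash equilibrium.
R's best replies: W→C; X→D; Y→D; Z→C.
Player II's best replies: A→Z; B→Z; C→Y; D→Y.
The unique mutual best reply is (D, Y), giving (9, 2).
R earns 12 sequentially versus 9 at the Nash outcome: better off.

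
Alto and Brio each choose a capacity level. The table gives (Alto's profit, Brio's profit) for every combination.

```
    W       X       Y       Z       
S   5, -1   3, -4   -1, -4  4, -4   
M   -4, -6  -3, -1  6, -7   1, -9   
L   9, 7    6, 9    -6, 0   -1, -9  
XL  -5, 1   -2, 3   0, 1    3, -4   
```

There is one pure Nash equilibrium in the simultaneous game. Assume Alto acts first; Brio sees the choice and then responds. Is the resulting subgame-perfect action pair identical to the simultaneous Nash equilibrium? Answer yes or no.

Backward induction with Alto moving first.
- S → Brio plays W (best of -1, -4, -4, -4); Alto gets 5.
- M → Brio plays X (best of -6, -1, -7, -9); Alto gets -3.
- L → Brio plays X (best of 7, 9, 0, -9); Alto gets 6.
- XL → Brio plays X (best of 1, 3, 1, -4); Alto gets -2.
Among 5, -3, 6, -2, the best is 6 at L. Subgame-perfect outcome: (L, X) with payoffs (6, 9).
For the simultaneous game, intersect best replies.
Alto's best replies: W→L; X→L; Y→M; Z→S.
Brio's best replies: S→W; M→X; L→X; XL→X.
The unique mutual best reply is (L, X), giving (6, 9).
Sequential outcome (L, X) coincides with the Nash profile (L, X).

yes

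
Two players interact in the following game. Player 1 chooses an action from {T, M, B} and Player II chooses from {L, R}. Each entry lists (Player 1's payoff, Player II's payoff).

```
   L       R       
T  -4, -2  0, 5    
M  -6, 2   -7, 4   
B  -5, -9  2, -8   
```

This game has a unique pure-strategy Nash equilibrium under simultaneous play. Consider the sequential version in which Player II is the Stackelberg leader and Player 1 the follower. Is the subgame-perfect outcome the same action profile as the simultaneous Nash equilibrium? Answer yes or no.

no

Work backward from Player 1's decision.
- L: BR = T, leader payoff -2.
- R: BR = B, leader payoff -8.
Maximizing over -2, -8, Player II chooses L. Subgame-perfect outcome: (T, L) with payoffs (-4, -2).
Under simultaneous play:
Player 1's best replies: L→T; R→B.
Player II's best replies: T→R; M→R; B→R.
Only (B, R) has each player best-responding; Nash payoffs (2, -8).
Sequential outcome (T, L) differs from the Nash profile (B, R).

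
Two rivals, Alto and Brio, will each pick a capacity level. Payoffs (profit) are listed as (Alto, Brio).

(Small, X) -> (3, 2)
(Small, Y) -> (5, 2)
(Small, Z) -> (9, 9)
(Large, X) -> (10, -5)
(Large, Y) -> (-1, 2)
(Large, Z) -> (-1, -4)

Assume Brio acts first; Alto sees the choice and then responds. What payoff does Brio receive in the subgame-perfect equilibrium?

9

Alto best-responds to each possible Brio move:
- X: Alto compares 3, 10 and picks Large; Brio would get -5.
- Y: Alto compares 5, -1 and picks Small; Brio would get 2.
- Z: Alto compares 9, -1 and picks Small; Brio would get 9.
Maximizing over -5, 2, 9, Brio chooses Z. Subgame-perfect outcome: (Small, Z) with payoffs (9, 9).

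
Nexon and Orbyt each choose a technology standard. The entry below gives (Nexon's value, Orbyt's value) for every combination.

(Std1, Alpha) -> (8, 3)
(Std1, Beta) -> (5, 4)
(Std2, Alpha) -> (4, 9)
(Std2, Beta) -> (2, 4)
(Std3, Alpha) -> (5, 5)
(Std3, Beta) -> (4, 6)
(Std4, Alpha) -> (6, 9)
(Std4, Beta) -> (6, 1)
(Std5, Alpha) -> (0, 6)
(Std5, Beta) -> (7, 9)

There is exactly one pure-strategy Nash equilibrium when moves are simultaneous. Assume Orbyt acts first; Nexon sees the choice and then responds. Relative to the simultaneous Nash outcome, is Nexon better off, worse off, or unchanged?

Backward induction with Orbyt moving first.
- Alpha: Nexon compares 8, 4, 5, 6, 0 and picks Std1; Orbyt would get 3.
- Beta: Nexon compares 5, 2, 4, 6, 7 and picks Std5; Orbyt would get 9.
Orbyt's induced payoffs are 3, 9, so Orbyt commits to Beta. Subgame-perfect outcome: (Std5, Beta) with payoffs (7, 9).
Under simultaneous play:
Nexon's best replies: Alpha→Std1; Beta→Std5.
Orbyt's best replies: Std1→Beta; Std2→Alpha; Std3→Beta; Std4→Alpha; Std5→Beta.
The unique mutual best reply is (Std5, Beta), giving (7, 9).
Nexon earns 7 sequentially versus 7 at the Nash outcome: unchanged.

unchanged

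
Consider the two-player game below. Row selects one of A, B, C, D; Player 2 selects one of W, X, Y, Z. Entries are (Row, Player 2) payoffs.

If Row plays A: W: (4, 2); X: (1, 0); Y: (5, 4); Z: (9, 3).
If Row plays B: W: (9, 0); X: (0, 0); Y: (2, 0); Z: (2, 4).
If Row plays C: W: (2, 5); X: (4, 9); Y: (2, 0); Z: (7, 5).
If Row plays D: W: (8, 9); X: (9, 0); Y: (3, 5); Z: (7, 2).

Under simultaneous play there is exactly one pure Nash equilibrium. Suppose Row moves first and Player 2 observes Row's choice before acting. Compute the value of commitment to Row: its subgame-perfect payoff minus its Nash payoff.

Backward induction with Row moving first.
- A: Player 2 compares 2, 0, 4, 3 and picks Y; Row would get 5.
- B: Player 2 compares 0, 0, 0, 4 and picks Z; Row would get 2.
- C: Player 2 compares 5, 9, 0, 5 and picks X; Row would get 4.
- D: Player 2 compares 9, 0, 5, 2 and picks W; Row would get 8.
Maximizing over 5, 2, 4, 8, Row chooses D. Subgame-perfect outcome: (D, W) with payoffs (8, 9).
Now find the simultaneous Nash equilibrium.
Row's best replies: W→B; X→D; Y→A; Z→A.
Player 2's best replies: A→Y; B→Z; C→X; D→W.
Only (A, Y) has each player best-responding; Nash payoffs (5, 4).
Row's commitment gain: 8 − 5 = 3.

3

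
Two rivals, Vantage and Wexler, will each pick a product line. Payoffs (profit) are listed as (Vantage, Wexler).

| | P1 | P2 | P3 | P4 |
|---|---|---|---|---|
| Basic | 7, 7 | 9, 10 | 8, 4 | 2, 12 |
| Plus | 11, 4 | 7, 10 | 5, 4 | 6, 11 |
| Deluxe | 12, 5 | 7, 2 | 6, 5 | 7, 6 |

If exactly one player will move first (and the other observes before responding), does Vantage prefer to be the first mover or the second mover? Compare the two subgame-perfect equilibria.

If Vantage leads: Wexler's best replies are Basic→P4, Plus→P4, Deluxe→P4; Vantage's induced payoffs 2, 6, 7; outcome (Deluxe, P4), payoffs (7, 6).
If Wexler leads: Vantage's best replies are P1→Deluxe, P2→Basic, P3→Basic, P4→Deluxe; Wexler's induced payoffs 5, 10, 4, 6; outcome (Basic, P2), payoffs (9, 10).
Vantage gets 7 moving first and 9 moving second, so Vantage prefers to move second.

second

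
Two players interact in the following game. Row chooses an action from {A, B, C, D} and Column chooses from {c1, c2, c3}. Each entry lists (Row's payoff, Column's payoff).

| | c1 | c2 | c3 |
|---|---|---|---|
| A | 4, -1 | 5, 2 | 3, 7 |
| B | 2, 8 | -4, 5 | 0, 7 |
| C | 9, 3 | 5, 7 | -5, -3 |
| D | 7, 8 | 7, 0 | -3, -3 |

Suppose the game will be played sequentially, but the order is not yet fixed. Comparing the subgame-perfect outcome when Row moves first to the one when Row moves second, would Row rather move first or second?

If Row leads: Column's best replies are A→c3, B→c1, C→c2, D→c1; Row's induced payoffs 3, 2, 5, 7; outcome (D, c1), payoffs (7, 8).
If Column leads: Row's best replies are c1→C, c2→D, c3→A; Column's induced payoffs 3, 0, 7; outcome (A, c3), payoffs (3, 7).
Row gets 7 moving first and 3 moving second, so Row prefers to move first.

first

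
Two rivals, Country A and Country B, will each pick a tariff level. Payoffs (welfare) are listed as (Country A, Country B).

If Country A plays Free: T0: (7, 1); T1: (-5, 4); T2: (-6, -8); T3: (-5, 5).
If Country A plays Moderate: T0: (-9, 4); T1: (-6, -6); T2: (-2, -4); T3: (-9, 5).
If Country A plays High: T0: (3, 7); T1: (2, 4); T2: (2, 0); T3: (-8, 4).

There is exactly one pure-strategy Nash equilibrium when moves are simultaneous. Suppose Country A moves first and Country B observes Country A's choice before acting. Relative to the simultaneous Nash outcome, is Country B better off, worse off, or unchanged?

better off

Country B best-responds to each possible Country A move:
- Free → Country B plays T3 (best of 1, 4, -8, 5); Country A gets -5.
- Moderate → Country B plays T3 (best of 4, -6, -4, 5); Country A gets -9.
- High → Country B plays T0 (best of 7, 4, 0, 4); Country A gets 3.
Maximizing over -5, -9, 3, Country A chooses High. Subgame-perfect outcome: (High, T0) with payoffs (3, 7).
Under simultaneous play:
Country A's best replies: T0→Free; T1→High; T2→High; T3→Free.
Country B's best replies: Free→T3; Moderate→T3; High→T0.
Only (Free, T3) has each player best-responding; Nash payoffs (-5, 5).
Country B earns 7 sequentially versus 5 at the Nash outcome: better off.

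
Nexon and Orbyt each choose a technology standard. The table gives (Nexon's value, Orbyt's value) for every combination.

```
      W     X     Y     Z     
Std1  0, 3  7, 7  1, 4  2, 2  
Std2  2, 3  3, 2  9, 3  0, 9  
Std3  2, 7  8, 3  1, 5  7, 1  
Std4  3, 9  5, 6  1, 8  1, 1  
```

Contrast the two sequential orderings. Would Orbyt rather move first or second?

If Nexon leads: Orbyt's best replies are Std1→X, Std2→Z, Std3→W, Std4→W; Nexon's induced payoffs 7, 0, 2, 3; outcome (Std1, X), payoffs (7, 7).
If Orbyt leads: Nexon's best replies are W→Std4, X→Std3, Y→Std2, Z→Std3; Orbyt's induced payoffs 9, 3, 3, 1; outcome (Std4, W), payoffs (3, 9).
Orbyt gets 9 moving first and 7 moving second, so Orbyt prefers to move first.

first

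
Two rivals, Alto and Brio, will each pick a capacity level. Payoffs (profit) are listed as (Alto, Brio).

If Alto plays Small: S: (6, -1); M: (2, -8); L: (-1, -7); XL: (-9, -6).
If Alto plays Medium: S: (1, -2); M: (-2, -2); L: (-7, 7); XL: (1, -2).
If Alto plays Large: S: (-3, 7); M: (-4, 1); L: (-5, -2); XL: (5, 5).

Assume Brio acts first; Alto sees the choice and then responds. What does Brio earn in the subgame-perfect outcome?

Backward induction with Brio moving first.
- S → Alto plays Small (best of 6, 1, -3); Brio gets -1.
- M → Alto plays Small (best of 2, -2, -4); Brio gets -8.
- L → Alto plays Small (best of -1, -7, -5); Brio gets -7.
- XL → Alto plays Large (best of -9, 1, 5); Brio gets 5.
Among -1, -8, -7, 5, the best is 5 at XL. Subgame-perfect outcome: (Large, XL) with payoffs (5, 5).

5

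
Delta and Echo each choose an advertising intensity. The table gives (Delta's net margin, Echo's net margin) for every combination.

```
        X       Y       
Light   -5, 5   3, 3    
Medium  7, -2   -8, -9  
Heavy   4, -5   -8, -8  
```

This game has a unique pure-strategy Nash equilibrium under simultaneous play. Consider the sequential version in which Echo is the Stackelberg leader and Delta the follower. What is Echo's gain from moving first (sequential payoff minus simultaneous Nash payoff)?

Delta best-responds to each possible Echo move:
- X: Delta compares -5, 7, 4 and picks Medium; Echo would get -2.
- Y: Delta compares 3, -8, -8 and picks Light; Echo would get 3.
Echo's induced payoffs are -2, 3, so Echo commits to Y. Subgame-perfect outcome: (Light, Y) with payoffs (3, 3).
For the simultaneous game, intersect best replies.
Delta's best replies: X→Medium; Y→Light.
Echo's best replies: Light→X; Medium→X; Heavy→X.
Only (Medium, X) has each player best-responding; Nash payoffs (7, -2).
Echo's commitment gain: 3 − -2 = 5.

5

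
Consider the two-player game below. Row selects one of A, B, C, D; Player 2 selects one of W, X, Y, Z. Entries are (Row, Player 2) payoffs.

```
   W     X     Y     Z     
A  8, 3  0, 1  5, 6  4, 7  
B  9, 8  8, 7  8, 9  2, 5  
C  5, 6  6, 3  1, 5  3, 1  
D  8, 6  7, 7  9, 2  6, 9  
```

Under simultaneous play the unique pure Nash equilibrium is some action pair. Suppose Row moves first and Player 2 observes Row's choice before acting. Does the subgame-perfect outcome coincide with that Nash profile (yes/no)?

Backward induction with Row moving first.
- A: BR = Z, leader payoff 4.
- B: BR = Y, leader payoff 8.
- C: BR = W, leader payoff 5.
- D: BR = Z, leader payoff 6.
Maximizing over 4, 8, 5, 6, Row chooses B. Subgame-perfect outcome: (B, Y) with payoffs (8, 9).
Now find the simultaneous Nash equilibrium.
Row's best replies: W→B; X→B; Y→D; Z→D.
Player 2's best replies: A→Z; B→Y; C→W; D→Z.
The unique mutual best reply is (D, Z), giving (6, 9).
Sequential outcome (B, Y) differs from the Nash profile (D, Z).

no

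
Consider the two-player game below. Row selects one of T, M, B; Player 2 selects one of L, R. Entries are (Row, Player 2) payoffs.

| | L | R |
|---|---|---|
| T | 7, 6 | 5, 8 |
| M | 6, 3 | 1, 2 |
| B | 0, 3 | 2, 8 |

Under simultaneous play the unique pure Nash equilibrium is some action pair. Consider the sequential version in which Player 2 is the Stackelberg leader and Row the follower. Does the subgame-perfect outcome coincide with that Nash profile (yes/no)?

yes

Work backward from Row's decision.
- L → Row plays T (best of 7, 6, 0); Player 2 gets 6.
- R → Row plays T (best of 5, 1, 2); Player 2 gets 8.
Player 2's induced payoffs are 6, 8, so Player 2 commits to R. Subgame-perfect outcome: (T, R) with payoffs (5, 8).
For the simultaneous game, intersect best replies.
Row's best replies: L→T; R→T.
Player 2's best replies: T→R; M→L; B→R.
The unique mutual best reply is (T, R), giving (5, 8).
Sequential outcome (T, R) coincides with the Nash profile (T, R).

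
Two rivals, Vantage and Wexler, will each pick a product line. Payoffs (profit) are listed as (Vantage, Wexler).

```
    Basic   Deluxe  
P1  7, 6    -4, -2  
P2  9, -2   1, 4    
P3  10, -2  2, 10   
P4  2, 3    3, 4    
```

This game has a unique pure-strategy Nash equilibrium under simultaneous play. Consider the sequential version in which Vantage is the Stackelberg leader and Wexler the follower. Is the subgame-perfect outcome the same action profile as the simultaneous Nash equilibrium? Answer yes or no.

Solve by backward induction (Vantage leads).
- P1: Wexler compares 6, -2 and picks Basic; Vantage would get 7.
- P2: Wexler compares -2, 4 and picks Deluxe; Vantage would get 1.
- P3: Wexler compares -2, 10 and picks Deluxe; Vantage would get 2.
- P4: Wexler compares 3, 4 and picks Deluxe; Vantage would get 3.
Vantage's induced payoffs are 7, 1, 2, 3, so Vantage commits to P1. Subgame-perfect outcome: (P1, Basic) with payoffs (7, 6).
Under simultaneous play:
Vantage's best replies: Basic→P3; Deluxe→P4.
Wexler's best replies: P1→Basic; P2→Deluxe; P3→Deluxe; P4→Deluxe.
The unique mutual best reply is (P4, Deluxe), giving (3, 4).
Sequential outcome (P1, Basic) differs from the Nash profile (P4, Deluxe).

no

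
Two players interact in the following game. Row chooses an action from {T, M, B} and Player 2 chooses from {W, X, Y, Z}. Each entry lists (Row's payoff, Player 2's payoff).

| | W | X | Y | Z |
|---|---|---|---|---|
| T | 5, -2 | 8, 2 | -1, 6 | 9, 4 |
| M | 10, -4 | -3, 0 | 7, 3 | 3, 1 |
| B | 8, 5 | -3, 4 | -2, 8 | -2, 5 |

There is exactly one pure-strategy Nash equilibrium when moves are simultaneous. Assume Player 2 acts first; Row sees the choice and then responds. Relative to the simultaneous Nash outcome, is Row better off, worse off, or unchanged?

Row best-responds to each possible Player 2 move:
- W: Row compares 5, 10, 8 and picks M; Player 2 would get -4.
- X: Row compares 8, -3, -3 and picks T; Player 2 would get 2.
- Y: Row compares -1, 7, -2 and picks M; Player 2 would get 3.
- Z: Row compares 9, 3, -2 and picks T; Player 2 would get 4.
Player 2's induced payoffs are -4, 2, 3, 4, so Player 2 commits to Z. Subgame-perfect outcome: (T, Z) with payoffs (9, 4).
Under simultaneous play:
Row's best replies: W→M; X→T; Y→M; Z→T.
Player 2's best replies: T→Y; M→Y; B→Y.
Only (M, Y) has each player best-responding; Nash payoffs (7, 3).
Row earns 9 sequentially versus 7 at the Nash outcome: better off.

better off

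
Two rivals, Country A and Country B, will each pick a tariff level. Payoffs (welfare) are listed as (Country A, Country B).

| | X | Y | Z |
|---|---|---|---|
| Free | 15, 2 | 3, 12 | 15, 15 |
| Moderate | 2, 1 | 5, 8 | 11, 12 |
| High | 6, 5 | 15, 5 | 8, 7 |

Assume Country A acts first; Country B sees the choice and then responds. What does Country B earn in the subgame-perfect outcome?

15

Backward induction with Country A moving first.
- Free: BR = Z, leader payoff 15.
- Moderate: BR = Z, leader payoff 11.
- High: BR = Z, leader payoff 8.
Maximizing over 15, 11, 8, Country A chooses Free. Subgame-perfect outcome: (Free, Z) with payoffs (15, 15).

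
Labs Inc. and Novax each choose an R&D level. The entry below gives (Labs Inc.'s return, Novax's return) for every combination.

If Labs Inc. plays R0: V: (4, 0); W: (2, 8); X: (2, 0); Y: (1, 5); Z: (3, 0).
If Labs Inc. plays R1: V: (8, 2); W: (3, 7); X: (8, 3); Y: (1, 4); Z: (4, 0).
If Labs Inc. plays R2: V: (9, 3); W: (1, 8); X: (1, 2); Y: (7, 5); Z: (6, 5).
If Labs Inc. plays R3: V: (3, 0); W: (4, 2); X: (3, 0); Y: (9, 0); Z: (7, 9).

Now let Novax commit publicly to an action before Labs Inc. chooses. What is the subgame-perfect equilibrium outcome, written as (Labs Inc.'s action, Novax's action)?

(R3, Z)

Backward induction with Novax moving first.
- V → Labs Inc. plays R2 (best of 4, 8, 9, 3); Novax gets 3.
- W → Labs Inc. plays R3 (best of 2, 3, 1, 4); Novax gets 2.
- X → Labs Inc. plays R1 (best of 2, 8, 1, 3); Novax gets 3.
- Y → Labs Inc. plays R3 (best of 1, 1, 7, 9); Novax gets 0.
- Z → Labs Inc. plays R3 (best of 3, 4, 6, 7); Novax gets 9.
Maximizing over 3, 2, 3, 0, 9, Novax chooses Z. Subgame-perfect outcome: (R3, Z) with payoffs (7, 9).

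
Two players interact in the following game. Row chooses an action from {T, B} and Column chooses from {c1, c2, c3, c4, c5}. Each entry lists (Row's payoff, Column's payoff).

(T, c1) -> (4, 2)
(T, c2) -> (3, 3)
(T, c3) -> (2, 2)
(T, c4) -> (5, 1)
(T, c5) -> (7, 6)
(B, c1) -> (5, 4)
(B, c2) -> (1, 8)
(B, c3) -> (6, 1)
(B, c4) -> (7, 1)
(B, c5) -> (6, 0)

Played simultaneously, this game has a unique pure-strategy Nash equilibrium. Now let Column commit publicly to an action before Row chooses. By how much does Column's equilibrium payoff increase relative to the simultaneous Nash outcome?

Row best-responds to each possible Column move:
- c1: Row compares 4, 5 and picks B; Column would get 4.
- c2: Row compares 3, 1 and picks T; Column would get 3.
- c3: Row compares 2, 6 and picks B; Column would get 1.
- c4: Row compares 5, 7 and picks B; Column would get 1.
- c5: Row compares 7, 6 and picks T; Column would get 6.
Among 4, 3, 1, 1, 6, the best is 6 at c5. Subgame-perfect outcome: (T, c5) with payoffs (7, 6).
For the simultaneous game, intersect best replies.
Row's best replies: c1→B; c2→T; c3→B; c4→B; c5→T.
Column's best replies: T→c5; B→c2.
The unique mutual best reply is (T, c5), giving (7, 6).
Column's commitment gain: 6 − 6 = 0.

0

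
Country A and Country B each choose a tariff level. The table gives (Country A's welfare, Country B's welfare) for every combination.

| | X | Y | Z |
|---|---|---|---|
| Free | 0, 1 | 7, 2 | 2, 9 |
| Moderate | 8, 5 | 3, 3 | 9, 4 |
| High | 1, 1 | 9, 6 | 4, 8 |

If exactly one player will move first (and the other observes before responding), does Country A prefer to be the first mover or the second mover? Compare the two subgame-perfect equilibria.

second

If Country A leads: Country B's best replies are Free→Z, Moderate→X, High→Z; Country A's induced payoffs 2, 8, 4; outcome (Moderate, X), payoffs (8, 5).
If Country B leads: Country A's best replies are X→Moderate, Y→High, Z→Moderate; Country B's induced payoffs 5, 6, 4; outcome (High, Y), payoffs (9, 6).
Country A gets 8 moving first and 9 moving second, so Country A prefers to move second.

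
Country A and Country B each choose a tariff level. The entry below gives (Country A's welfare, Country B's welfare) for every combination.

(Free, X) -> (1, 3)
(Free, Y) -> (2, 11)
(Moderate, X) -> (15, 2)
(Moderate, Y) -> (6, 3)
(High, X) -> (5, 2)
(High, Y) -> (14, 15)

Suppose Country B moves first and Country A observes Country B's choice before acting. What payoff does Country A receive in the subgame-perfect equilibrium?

Country A best-responds to each possible Country B move:
- X → Country A plays Moderate (best of 1, 15, 5); Country B gets 2.
- Y → Country A plays High (best of 2, 6, 14); Country B gets 15.
Among 2, 15, the best is 15 at Y. Subgame-perfect outcome: (High, Y) with payoffs (14, 15).

14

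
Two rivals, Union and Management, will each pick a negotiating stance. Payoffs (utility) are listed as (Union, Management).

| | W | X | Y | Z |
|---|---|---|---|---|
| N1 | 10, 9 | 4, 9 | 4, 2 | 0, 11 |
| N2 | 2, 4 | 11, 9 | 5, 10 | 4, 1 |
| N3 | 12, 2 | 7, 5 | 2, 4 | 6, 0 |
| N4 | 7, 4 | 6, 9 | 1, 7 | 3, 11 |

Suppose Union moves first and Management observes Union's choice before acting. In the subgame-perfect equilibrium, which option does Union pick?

Work backward from Management's decision.
- N1 → Management plays Z (best of 9, 9, 2, 11); Union gets 0.
- N2 → Management plays Y (best of 4, 9, 10, 1); Union gets 5.
- N3 → Management plays X (best of 2, 5, 4, 0); Union gets 7.
- N4 → Management plays Z (best of 4, 9, 7, 11); Union gets 3.
Union's induced payoffs are 0, 5, 7, 3, so Union commits to N3. Subgame-perfect outcome: (N3, X) with payoffs (7, 5).

N3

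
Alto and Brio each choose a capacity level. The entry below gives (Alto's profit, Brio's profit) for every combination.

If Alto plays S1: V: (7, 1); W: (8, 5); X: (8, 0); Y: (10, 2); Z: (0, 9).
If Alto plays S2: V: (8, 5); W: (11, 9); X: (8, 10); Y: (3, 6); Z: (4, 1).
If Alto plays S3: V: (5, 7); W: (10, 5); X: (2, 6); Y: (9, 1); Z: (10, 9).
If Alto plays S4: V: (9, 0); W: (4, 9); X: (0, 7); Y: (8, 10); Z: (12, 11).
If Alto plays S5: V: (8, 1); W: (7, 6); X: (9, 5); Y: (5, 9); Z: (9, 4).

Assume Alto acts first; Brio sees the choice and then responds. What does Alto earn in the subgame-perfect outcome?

12

Solve by backward induction (Alto leads).
- S1 → Brio plays Z (best of 1, 5, 0, 2, 9); Alto gets 0.
- S2 → Brio plays X (best of 5, 9, 10, 6, 1); Alto gets 8.
- S3 → Brio plays Z (best of 7, 5, 6, 1, 9); Alto gets 10.
- S4 → Brio plays Z (best of 0, 9, 7, 10, 11); Alto gets 12.
- S5 → Brio plays Y (best of 1, 6, 5, 9, 4); Alto gets 5.
Maximizing over 0, 8, 10, 12, 5, Alto chooses S4. Subgame-perfect outcome: (S4, Z) with payoffs (12, 11).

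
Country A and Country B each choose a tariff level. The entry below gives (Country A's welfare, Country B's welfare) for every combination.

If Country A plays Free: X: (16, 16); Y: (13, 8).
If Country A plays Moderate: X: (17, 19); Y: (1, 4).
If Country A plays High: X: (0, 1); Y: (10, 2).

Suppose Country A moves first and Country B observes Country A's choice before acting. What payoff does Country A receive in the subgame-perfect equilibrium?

17

Country B best-responds to each possible Country A move:
- Free → Country B plays X (best of 16, 8); Country A gets 16.
- Moderate → Country B plays X (best of 19, 4); Country A gets 17.
- High → Country B plays Y (best of 1, 2); Country A gets 10.
Maximizing over 16, 17, 10, Country A chooses Moderate. Subgame-perfect outcome: (Moderate, X) with payoffs (17, 19).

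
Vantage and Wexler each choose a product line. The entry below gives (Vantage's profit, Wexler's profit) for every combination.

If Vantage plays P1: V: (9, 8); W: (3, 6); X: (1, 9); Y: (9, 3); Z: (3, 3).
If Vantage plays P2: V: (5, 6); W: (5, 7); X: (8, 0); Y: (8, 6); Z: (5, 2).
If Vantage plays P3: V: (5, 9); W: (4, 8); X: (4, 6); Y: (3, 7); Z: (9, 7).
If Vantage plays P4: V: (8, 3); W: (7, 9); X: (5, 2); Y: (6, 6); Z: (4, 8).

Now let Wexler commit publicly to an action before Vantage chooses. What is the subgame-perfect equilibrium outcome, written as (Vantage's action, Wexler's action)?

(P4, W)

Backward induction with Wexler moving first.
- V: Vantage compares 9, 5, 5, 8 and picks P1; Wexler would get 8.
- W: Vantage compares 3, 5, 4, 7 and picks P4; Wexler would get 9.
- X: Vantage compares 1, 8, 4, 5 and picks P2; Wexler would get 0.
- Y: Vantage compares 9, 8, 3, 6 and picks P1; Wexler would get 3.
- Z: Vantage compares 3, 5, 9, 4 and picks P3; Wexler would get 7.
Among 8, 9, 0, 3, 7, the best is 9 at W. Subgame-perfect outcome: (P4, W) with payoffs (7, 9).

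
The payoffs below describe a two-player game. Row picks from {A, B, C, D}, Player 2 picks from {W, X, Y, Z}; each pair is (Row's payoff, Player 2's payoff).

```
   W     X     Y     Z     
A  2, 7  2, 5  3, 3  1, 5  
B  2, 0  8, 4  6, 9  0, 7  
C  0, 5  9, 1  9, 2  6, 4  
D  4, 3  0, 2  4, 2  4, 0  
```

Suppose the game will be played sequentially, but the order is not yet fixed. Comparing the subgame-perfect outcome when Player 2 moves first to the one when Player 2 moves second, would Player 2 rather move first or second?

If Row leads: Player 2's best replies are A→W, B→Y, C→W, D→W; Row's induced payoffs 2, 6, 0, 4; outcome (B, Y), payoffs (6, 9).
If Player 2 leads: Row's best replies are W→D, X→C, Y→C, Z→C; Player 2's induced payoffs 3, 1, 2, 4; outcome (C, Z), payoffs (6, 4).
Player 2 gets 4 moving first and 9 moving second, so Player 2 prefers to move second.

second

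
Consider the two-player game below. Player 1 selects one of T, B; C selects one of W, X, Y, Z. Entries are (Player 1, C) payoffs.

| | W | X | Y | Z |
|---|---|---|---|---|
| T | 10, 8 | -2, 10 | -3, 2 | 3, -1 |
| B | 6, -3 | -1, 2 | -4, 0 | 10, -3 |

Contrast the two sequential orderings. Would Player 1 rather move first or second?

second

If Player 1 leads: C's best replies are T→X, B→X; Player 1's induced payoffs -2, -1; outcome (B, X), payoffs (-1, 2).
If C leads: Player 1's best replies are W→T, X→B, Y→T, Z→B; C's induced payoffs 8, 2, 2, -3; outcome (T, W), payoffs (10, 8).
Player 1 gets -1 moving first and 10 moving second, so Player 1 prefers to move second.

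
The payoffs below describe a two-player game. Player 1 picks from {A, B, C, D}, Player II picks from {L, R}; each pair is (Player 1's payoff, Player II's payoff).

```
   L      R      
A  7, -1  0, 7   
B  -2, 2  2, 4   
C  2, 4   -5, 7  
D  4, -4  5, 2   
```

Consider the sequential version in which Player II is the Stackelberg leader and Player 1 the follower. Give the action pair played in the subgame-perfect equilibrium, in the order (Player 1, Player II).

(D, R)

Work backward from Player 1's decision.
- L: Player 1 compares 7, -2, 2, 4 and picks A; Player II would get -1.
- R: Player 1 compares 0, 2, -5, 5 and picks D; Player II would get 2.
Player II's induced payoffs are -1, 2, so Player II commits to R. Subgame-perfect outcome: (D, R) with payoffs (5, 2).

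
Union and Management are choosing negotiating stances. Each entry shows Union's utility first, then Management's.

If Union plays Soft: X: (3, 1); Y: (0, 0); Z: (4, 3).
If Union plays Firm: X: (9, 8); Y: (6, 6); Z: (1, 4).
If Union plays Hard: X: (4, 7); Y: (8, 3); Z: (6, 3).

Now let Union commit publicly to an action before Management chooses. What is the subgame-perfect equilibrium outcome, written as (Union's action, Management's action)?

Backward induction with Union moving first.
- Soft: BR = Z, leader payoff 4.
- Firm: BR = X, leader payoff 9.
- Hard: BR = X, leader payoff 4.
Maximizing over 4, 9, 4, Union chooses Firm. Subgame-perfect outcome: (Firm, X) with payoffs (9, 8).

(Firm, X)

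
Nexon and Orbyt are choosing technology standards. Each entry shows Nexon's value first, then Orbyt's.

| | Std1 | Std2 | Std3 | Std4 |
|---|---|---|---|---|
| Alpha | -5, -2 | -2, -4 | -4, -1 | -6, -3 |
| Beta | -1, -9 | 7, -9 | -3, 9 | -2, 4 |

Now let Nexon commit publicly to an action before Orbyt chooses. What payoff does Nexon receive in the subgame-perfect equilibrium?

Backward induction with Nexon moving first.
- Alpha → Orbyt plays Std3 (best of -2, -4, -1, -3); Nexon gets -4.
- Beta → Orbyt plays Std3 (best of -9, -9, 9, 4); Nexon gets -3.
Nexon's induced payoffs are -4, -3, so Nexon commits to Beta. Subgame-perfect outcome: (Beta, Std3) with payoffs (-3, 9).

-3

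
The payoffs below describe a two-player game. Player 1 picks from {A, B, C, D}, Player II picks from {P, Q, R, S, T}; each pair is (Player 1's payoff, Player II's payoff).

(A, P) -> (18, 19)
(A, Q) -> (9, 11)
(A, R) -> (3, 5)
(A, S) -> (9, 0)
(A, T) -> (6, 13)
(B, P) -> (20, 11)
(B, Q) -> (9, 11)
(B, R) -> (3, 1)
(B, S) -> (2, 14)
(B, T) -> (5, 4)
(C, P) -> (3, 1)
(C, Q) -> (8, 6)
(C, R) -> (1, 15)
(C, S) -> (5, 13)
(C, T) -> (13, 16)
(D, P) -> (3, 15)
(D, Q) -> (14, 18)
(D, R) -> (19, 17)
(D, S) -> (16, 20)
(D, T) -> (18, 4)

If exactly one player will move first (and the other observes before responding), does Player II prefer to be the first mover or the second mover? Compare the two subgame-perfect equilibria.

If Player 1 leads: Player II's best replies are A→P, B→S, C→T, D→S; Player 1's induced payoffs 18, 2, 13, 16; outcome (A, P), payoffs (18, 19).
If Player II leads: Player 1's best replies are P→B, Q→D, R→D, S→D, T→D; Player II's induced payoffs 11, 18, 17, 20, 4; outcome (D, S), payoffs (16, 20).
Player II gets 20 moving first and 19 moving second, so Player II prefers to move first.

first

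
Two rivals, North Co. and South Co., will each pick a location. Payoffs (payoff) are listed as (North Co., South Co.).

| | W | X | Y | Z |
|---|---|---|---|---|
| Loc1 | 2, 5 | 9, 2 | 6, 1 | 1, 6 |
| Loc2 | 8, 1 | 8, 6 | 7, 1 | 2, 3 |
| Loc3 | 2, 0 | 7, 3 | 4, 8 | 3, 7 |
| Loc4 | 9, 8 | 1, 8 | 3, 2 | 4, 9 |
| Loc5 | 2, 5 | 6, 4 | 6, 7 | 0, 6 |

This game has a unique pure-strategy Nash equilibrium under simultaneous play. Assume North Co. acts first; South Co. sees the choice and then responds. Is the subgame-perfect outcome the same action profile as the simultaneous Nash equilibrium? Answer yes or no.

South Co. best-responds to each possible North Co. move:
- Loc1: South Co. compares 5, 2, 1, 6 and picks Z; North Co. would get 1.
- Loc2: South Co. compares 1, 6, 1, 3 and picks X; North Co. would get 8.
- Loc3: South Co. compares 0, 3, 8, 7 and picks Y; North Co. would get 4.
- Loc4: South Co. compares 8, 8, 2, 9 and picks Z; North Co. would get 4.
- Loc5: South Co. compares 5, 4, 7, 6 and picks Y; North Co. would get 6.
North Co.'s induced payoffs are 1, 8, 4, 4, 6, so North Co. commits to Loc2. Subgame-perfect outcome: (Loc2, X) with payoffs (8, 6).
For the simultaneous game, intersect best replies.
North Co.'s best replies: W→Loc4; X→Loc1; Y→Loc2; Z→Loc4.
South Co.'s best replies: Loc1→Z; Loc2→X; Loc3→Y; Loc4→Z; Loc5→Y.
The unique mutual best reply is (Loc4, Z), giving (4, 9).
Sequential outcome (Loc2, X) differs from the Nash profile (Loc4, Z).

no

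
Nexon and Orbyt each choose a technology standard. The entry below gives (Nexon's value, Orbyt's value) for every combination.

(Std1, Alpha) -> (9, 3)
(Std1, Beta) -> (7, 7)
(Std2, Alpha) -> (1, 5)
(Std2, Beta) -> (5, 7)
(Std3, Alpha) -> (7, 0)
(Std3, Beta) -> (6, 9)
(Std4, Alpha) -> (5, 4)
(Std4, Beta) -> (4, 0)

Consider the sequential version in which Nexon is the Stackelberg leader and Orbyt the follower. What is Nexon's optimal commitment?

Backward induction with Nexon moving first.
- Std1 → Orbyt plays Beta (best of 3, 7); Nexon gets 7.
- Std2 → Orbyt plays Beta (best of 5, 7); Nexon gets 5.
- Std3 → Orbyt plays Beta (best of 0, 9); Nexon gets 6.
- Std4 → Orbyt plays Alpha (best of 4, 0); Nexon gets 5.
Among 7, 5, 6, 5, the best is 7 at Std1. Subgame-perfect outcome: (Std1, Beta) with payoffs (7, 7).

Std1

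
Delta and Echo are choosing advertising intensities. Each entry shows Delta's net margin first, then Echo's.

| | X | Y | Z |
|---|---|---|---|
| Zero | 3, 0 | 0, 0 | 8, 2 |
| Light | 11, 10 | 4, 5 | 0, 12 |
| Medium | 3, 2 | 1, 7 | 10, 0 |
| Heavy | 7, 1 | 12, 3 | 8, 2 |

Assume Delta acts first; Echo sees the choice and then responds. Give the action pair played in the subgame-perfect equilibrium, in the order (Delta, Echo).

(Heavy, Y)

Solve by backward induction (Delta leads).
- Zero → Echo plays Z (best of 0, 0, 2); Delta gets 8.
- Light → Echo plays Z (best of 10, 5, 12); Delta gets 0.
- Medium → Echo plays Y (best of 2, 7, 0); Delta gets 1.
- Heavy → Echo plays Y (best of 1, 3, 2); Delta gets 12.
Among 8, 0, 1, 12, the best is 12 at Heavy. Subgame-perfect outcome: (Heavy, Y) with payoffs (12, 3).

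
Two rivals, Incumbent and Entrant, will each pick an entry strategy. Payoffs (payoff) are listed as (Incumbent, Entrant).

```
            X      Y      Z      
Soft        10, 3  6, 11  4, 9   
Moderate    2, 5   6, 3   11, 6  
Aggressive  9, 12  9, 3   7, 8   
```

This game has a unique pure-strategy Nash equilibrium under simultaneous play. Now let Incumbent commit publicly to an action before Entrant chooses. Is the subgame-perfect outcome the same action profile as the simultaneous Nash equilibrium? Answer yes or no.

Entrant best-responds to each possible Incumbent move:
- Soft → Entrant plays Y (best of 3, 11, 9); Incumbent gets 6.
- Moderate → Entrant plays Z (best of 5, 3, 6); Incumbent gets 11.
- Aggressive → Entrant plays X (best of 12, 3, 8); Incumbent gets 9.
Maximizing over 6, 11, 9, Incumbent chooses Moderate. Subgame-perfect outcome: (Moderate, Z) with payoffs (11, 6).
Under simultaneous play:
Incumbent's best replies: X→Soft; Y→Aggressive; Z→Moderate.
Entrant's best replies: Soft→Y; Moderate→Z; Aggressive→X.
The unique mutual best reply is (Moderate, Z), giving (11, 6).
Sequential outcome (Moderate, Z) coincides with the Nash profile (Moderate, Z).

yes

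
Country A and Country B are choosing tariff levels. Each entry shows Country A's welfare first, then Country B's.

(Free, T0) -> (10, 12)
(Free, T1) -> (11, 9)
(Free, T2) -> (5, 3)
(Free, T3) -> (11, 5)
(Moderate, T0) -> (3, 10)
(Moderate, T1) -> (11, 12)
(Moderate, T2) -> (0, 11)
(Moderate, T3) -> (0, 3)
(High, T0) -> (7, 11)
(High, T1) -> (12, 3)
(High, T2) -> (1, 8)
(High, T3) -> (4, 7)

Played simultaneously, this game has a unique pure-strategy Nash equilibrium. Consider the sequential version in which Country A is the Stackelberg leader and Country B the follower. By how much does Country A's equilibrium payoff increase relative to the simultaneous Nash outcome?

1

Backward induction with Country A moving first.
- Free: Country B compares 12, 9, 3, 5 and picks T0; Country A would get 10.
- Moderate: Country B compares 10, 12, 11, 3 and picks T1; Country A would get 11.
- High: Country B compares 11, 3, 8, 7 and picks T0; Country A would get 7.
Among 10, 11, 7, the best is 11 at Moderate. Subgame-perfect outcome: (Moderate, T1) with payoffs (11, 12).
Now find the simultaneous Nash equilibrium.
Country A's best replies: T0→Free; T1→High; T2→Free; T3→Free.
Country B's best replies: Free→T0; Moderate→T1; High→T0.
Only (Free, T0) has each player best-responding; Nash payoffs (10, 12).
Country A's commitment gain: 11 − 10 = 1.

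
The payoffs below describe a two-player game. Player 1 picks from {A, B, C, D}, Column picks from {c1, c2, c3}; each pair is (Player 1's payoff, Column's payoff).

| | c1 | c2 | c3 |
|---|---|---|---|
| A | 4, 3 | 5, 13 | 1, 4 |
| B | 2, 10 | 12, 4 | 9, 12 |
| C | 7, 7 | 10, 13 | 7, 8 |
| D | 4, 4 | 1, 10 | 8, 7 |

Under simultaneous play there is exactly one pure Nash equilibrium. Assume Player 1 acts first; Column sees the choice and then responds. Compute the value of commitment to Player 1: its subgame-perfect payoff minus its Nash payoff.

1

Work backward from Column's decision.
- A: BR = c2, leader payoff 5.
- B: BR = c3, leader payoff 9.
- C: BR = c2, leader payoff 10.
- D: BR = c2, leader payoff 1.
Maximizing over 5, 9, 10, 1, Player 1 chooses C. Subgame-perfect outcome: (C, c2) with payoffs (10, 13).
Now find the simultaneous Nash equilibrium.
Player 1's best replies: c1→C; c2→B; c3→B.
Column's best replies: A→c2; B→c3; C→c2; D→c2.
Only (B, c3) has each player best-responding; Nash payoffs (9, 12).
Player 1's commitment gain: 10 − 9 = 1.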